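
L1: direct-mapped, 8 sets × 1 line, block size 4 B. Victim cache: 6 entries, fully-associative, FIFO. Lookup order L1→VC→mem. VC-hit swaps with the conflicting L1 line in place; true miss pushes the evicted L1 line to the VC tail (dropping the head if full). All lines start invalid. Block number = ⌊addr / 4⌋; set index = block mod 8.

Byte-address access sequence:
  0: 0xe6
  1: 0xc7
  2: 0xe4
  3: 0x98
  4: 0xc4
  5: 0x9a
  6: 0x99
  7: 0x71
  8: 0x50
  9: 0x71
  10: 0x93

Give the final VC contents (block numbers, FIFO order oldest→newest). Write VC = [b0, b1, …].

VC = [57, 20, 28]

#0 0xe6→b57/s1 MISS; vc=[]
#1 0xc7→b49/s1 MISS; vc=[57]
#2 0xe4→b57/s1 VC-HIT; vc=[49]
#3 0x98→b38/s6 MISS; vc=[49]
#4 0xc4→b49/s1 VC-HIT; vc=[57]
#5 0x9a→b38/s6 L1-HIT; vc=[57]
#6 0x99→b38/s6 L1-HIT; vc=[57]
#7 0x71→b28/s4 MISS; vc=[57]
#8 0x50→b20/s4 MISS; vc=[57,28]
#9 0x71→b28/s4 VC-HIT; vc=[57,20]
#10 0x93→b36/s4 MISS; vc=[57,20,28]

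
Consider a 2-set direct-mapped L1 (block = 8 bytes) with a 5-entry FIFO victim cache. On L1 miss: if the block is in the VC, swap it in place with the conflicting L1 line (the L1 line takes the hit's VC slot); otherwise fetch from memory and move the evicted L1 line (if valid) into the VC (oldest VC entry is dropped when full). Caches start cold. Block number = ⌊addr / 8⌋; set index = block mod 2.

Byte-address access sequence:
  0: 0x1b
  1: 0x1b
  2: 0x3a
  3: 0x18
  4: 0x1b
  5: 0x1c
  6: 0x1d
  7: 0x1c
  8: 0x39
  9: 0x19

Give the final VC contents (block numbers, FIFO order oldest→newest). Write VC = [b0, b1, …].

0: 0x1b (blk 3, set 1) → MISS  vc=[]
1: 0x1b (blk 3, set 1) → L1-HIT  vc=[]
2: 0x3a (blk 7, set 1) → MISS  vc=[3]
3: 0x18 (blk 3, set 1) → VC-HIT  vc=[7]
4: 0x1b (blk 3, set 1) → L1-HIT  vc=[7]
5: 0x1c (blk 3, set 1) → L1-HIT  vc=[7]
6: 0x1d (blk 3, set 1) → L1-HIT  vc=[7]
7: 0x1c (blk 3, set 1) → L1-HIT  vc=[7]
8: 0x39 (blk 7, set 1) → VC-HIT  vc=[3]
9: 0x19 (blk 3, set 1) → VC-HIT  vc=[7]

VC = [7]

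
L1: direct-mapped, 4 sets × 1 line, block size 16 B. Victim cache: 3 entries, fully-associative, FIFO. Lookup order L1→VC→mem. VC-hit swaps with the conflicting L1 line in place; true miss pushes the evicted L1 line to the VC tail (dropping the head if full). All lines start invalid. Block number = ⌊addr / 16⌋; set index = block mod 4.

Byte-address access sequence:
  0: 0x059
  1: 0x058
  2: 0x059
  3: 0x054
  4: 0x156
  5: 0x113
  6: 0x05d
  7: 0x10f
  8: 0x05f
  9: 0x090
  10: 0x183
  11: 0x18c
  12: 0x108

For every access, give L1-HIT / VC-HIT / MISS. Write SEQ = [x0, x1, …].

SEQ = [MISS, L1-HIT, L1-HIT, L1-HIT, MISS, MISS, VC-HIT, MISS, L1-HIT, MISS, MISS, L1-HIT, VC-HIT]

  [0] addr=0x59 blk=5 s=1: MISS | VC []
  [1] addr=0x58 blk=5 s=1: L1-HIT | VC []
  [2] addr=0x59 blk=5 s=1: L1-HIT | VC []
  [3] addr=0x54 blk=5 s=1: L1-HIT | VC []
  [4] addr=0x156 blk=21 s=1: MISS | VC [5]
  [5] addr=0x113 blk=17 s=1: MISS | VC [5, 21]
  [6] addr=0x5d blk=5 s=1: VC-HIT | VC [17, 21]
  [7] addr=0x10f blk=16 s=0: MISS | VC [17, 21]
  [8] addr=0x5f blk=5 s=1: L1-HIT | VC [17, 21]
  [9] addr=0x90 blk=9 s=1: MISS | VC [17, 21, 5]
  [10] addr=0x183 blk=24 s=0: MISS | VC [21, 5, 16]
  [11] addr=0x18c blk=24 s=0: L1-HIT | VC [21, 5, 16]
  [12] addr=0x108 blk=16 s=0: VC-HIT | VC [21, 5, 24]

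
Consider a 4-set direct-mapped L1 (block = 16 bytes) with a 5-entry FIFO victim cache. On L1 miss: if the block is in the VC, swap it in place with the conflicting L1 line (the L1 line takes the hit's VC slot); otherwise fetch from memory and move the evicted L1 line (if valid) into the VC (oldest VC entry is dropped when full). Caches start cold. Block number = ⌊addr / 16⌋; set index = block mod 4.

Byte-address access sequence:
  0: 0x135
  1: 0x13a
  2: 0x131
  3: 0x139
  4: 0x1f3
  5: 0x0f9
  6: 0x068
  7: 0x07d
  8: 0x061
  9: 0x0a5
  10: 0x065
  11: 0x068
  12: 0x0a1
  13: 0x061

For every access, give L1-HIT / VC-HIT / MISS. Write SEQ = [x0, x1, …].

SEQ = [MISS, L1-HIT, L1-HIT, L1-HIT, MISS, MISS, MISS, MISS, L1-HIT, MISS, VC-HIT, L1-HIT, VC-HIT, VC-HIT]

  [0] addr=0x135 blk=19 s=3: MISS | VC []
  [1] addr=0x13a blk=19 s=3: L1-HIT | VC []
  [2] addr=0x131 blk=19 s=3: L1-HIT | VC []
  [3] addr=0x139 blk=19 s=3: L1-HIT | VC []
  [4] addr=0x1f3 blk=31 s=3: MISS | VC [19]
  [5] addr=0xf9 blk=15 s=3: MISS | VC [19, 31]
  [6] addr=0x68 blk=6 s=2: MISS | VC [19, 31]
  [7] addr=0x7d blk=7 s=3: MISS | VC [19, 31, 15]
  [8] addr=0x61 blk=6 s=2: L1-HIT | VC [19, 31, 15]
  [9] addr=0xa5 blk=10 s=2: MISS | VC [19, 31, 15, 6]
  [10] addr=0x65 blk=6 s=2: VC-HIT | VC [19, 31, 15, 10]
  [11] addr=0x68 blk=6 s=2: L1-HIT | VC [19, 31, 15, 10]
  [12] addr=0xa1 blk=10 s=2: VC-HIT | VC [19, 31, 15, 6]
  [13] addr=0x61 blk=6 s=2: VC-HIT | VC [19, 31, 15, 10]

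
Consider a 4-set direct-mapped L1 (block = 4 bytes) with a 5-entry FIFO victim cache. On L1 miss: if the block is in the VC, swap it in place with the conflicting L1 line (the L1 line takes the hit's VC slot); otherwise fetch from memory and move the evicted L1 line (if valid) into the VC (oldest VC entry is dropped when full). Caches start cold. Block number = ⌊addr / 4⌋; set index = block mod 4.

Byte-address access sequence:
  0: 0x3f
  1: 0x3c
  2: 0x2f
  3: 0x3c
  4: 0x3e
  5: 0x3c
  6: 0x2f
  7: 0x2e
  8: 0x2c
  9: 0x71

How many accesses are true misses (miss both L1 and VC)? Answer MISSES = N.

0: 0x3f (blk 15, set 3) → MISS  vc=[]
1: 0x3c (blk 15, set 3) → L1-HIT  vc=[]
2: 0x2f (blk 11, set 3) → MISS  vc=[15]
3: 0x3c (blk 15, set 3) → VC-HIT  vc=[11]
4: 0x3e (blk 15, set 3) → L1-HIT  vc=[11]
5: 0x3c (blk 15, set 3) → L1-HIT  vc=[11]
6: 0x2f (blk 11, set 3) → VC-HIT  vc=[15]
7: 0x2e (blk 11, set 3) → L1-HIT  vc=[15]
8: 0x2c (blk 11, set 3) → L1-HIT  vc=[15]
9: 0x71 (blk 28, set 0) → MISS  vc=[15]

MISSES = 3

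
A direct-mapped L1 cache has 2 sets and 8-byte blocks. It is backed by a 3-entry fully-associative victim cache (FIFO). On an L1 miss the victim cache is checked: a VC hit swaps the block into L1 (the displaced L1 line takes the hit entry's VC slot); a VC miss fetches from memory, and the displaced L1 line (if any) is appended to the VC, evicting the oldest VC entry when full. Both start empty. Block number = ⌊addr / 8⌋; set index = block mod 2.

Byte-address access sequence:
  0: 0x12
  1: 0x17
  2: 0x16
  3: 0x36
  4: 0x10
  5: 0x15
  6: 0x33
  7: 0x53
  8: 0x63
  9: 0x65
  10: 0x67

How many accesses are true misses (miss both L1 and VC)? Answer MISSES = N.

MISSES = 4

  [0] addr=0x12 blk=2 s=0: MISS | VC []
  [1] addr=0x17 blk=2 s=0: L1-HIT | VC []
  [2] addr=0x16 blk=2 s=0: L1-HIT | VC []
  [3] addr=0x36 blk=6 s=0: MISS | VC [2]
  [4] addr=0x10 blk=2 s=0: VC-HIT | VC [6]
  [5] addr=0x15 blk=2 s=0: L1-HIT | VC [6]
  [6] addr=0x33 blk=6 s=0: VC-HIT | VC [2]
  [7] addr=0x53 blk=10 s=0: MISS | VC [2, 6]
  [8] addr=0x63 blk=12 s=0: MISS | VC [2, 6, 10]
  [9] addr=0x65 blk=12 s=0: L1-HIT | VC [2, 6, 10]
  [10] addr=0x67 blk=12 s=0: L1-HIT | VC [2, 6, 10]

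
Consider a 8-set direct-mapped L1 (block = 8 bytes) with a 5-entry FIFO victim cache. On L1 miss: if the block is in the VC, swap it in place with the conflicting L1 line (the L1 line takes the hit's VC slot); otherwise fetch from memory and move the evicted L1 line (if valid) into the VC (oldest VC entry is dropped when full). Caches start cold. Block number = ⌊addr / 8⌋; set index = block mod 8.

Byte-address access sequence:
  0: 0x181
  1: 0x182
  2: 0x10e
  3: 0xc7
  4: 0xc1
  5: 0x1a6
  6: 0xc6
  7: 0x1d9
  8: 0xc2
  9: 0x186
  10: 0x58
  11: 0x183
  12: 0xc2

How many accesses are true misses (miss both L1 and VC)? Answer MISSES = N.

0: 0x181 (blk 48, set 0) → MISS  vc=[]
1: 0x182 (blk 48, set 0) → L1-HIT  vc=[]
2: 0x10e (blk 33, set 1) → MISS  vc=[]
3: 0xc7 (blk 24, set 0) → MISS  vc=[48]
4: 0xc1 (blk 24, set 0) → L1-HIT  vc=[48]
5: 0x1a6 (blk 52, set 4) → MISS  vc=[48]
6: 0xc6 (blk 24, set 0) → L1-HIT  vc=[48]
7: 0x1d9 (blk 59, set 3) → MISS  vc=[48]
8: 0xc2 (blk 24, set 0) → L1-HIT  vc=[48]
9: 0x186 (blk 48, set 0) → VC-HIT  vc=[24]
10: 0x58 (blk 11, set 3) → MISS  vc=[24, 59]
11: 0x183 (blk 48, set 0) → L1-HIT  vc=[24, 59]
12: 0xc2 (blk 24, set 0) → VC-HIT  vc=[48, 59]

MISSES = 6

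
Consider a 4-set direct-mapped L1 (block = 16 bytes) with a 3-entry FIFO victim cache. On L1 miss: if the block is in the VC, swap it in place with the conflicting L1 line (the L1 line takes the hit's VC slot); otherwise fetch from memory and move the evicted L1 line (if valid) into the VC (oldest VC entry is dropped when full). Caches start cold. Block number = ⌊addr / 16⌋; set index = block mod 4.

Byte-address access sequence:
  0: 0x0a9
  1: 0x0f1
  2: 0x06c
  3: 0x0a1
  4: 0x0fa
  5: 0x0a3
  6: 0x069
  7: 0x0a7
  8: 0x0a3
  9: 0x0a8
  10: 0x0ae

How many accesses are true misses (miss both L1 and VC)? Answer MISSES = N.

MISSES = 3

  [0] addr=0xa9 blk=10 s=2: MISS | VC []
  [1] addr=0xf1 blk=15 s=3: MISS | VC []
  [2] addr=0x6c blk=6 s=2: MISS | VC [10]
  [3] addr=0xa1 blk=10 s=2: VC-HIT | VC [6]
  [4] addr=0xfa blk=15 s=3: L1-HIT | VC [6]
  [5] addr=0xa3 blk=10 s=2: L1-HIT | VC [6]
  [6] addr=0x69 blk=6 s=2: VC-HIT | VC [10]
  [7] addr=0xa7 blk=10 s=2: VC-HIT | VC [6]
  [8] addr=0xa3 blk=10 s=2: L1-HIT | VC [6]
  [9] addr=0xa8 blk=10 s=2: L1-HIT | VC [6]
  [10] addr=0xae blk=10 s=2: L1-HIT | VC [6]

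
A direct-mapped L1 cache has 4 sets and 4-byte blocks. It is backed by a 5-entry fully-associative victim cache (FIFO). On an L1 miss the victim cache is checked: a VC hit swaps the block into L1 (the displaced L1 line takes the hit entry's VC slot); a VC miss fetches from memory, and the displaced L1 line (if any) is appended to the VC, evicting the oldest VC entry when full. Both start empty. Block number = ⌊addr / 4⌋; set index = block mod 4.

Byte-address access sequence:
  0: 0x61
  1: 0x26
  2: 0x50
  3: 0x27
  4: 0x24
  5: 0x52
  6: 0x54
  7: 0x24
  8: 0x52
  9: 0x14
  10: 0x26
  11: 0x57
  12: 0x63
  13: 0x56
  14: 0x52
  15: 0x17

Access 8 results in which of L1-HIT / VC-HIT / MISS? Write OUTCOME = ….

OUTCOME = L1-HIT

#0 0x61→b24/s0 MISS; vc=[]
#1 0x26→b9/s1 MISS; vc=[]
#2 0x50→b20/s0 MISS; vc=[24]
#3 0x27→b9/s1 L1-HIT; vc=[24]
#4 0x24→b9/s1 L1-HIT; vc=[24]
#5 0x52→b20/s0 L1-HIT; vc=[24]
#6 0x54→b21/s1 MISS; vc=[24,9]
#7 0x24→b9/s1 VC-HIT; vc=[24,21]
#8 0x52→b20/s0 L1-HIT; vc=[24,21]
#9 0x14→b5/s1 MISS; vc=[24,21,9]
#10 0x26→b9/s1 VC-HIT; vc=[24,21,5]
#11 0x57→b21/s1 VC-HIT; vc=[24,9,5]
#12 0x63→b24/s0 VC-HIT; vc=[20,9,5]
#13 0x56→b21/s1 L1-HIT; vc=[20,9,5]
#14 0x52→b20/s0 VC-HIT; vc=[24,9,5]
#15 0x17→b5/s1 VC-HIT; vc=[24,9,21]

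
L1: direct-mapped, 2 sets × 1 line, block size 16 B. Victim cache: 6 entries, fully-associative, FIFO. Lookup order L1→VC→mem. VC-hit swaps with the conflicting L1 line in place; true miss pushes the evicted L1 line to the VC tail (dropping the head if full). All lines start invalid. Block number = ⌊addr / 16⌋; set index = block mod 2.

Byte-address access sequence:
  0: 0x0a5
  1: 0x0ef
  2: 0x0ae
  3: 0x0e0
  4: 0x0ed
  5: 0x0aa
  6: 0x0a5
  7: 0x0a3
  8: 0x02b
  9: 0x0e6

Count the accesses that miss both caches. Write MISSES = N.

#0 0xa5→b10/s0 MISS; vc=[]
#1 0xef→b14/s0 MISS; vc=[10]
#2 0xae→b10/s0 VC-HIT; vc=[14]
#3 0xe0→b14/s0 VC-HIT; vc=[10]
#4 0xed→b14/s0 L1-HIT; vc=[10]
#5 0xaa→b10/s0 VC-HIT; vc=[14]
#6 0xa5→b10/s0 L1-HIT; vc=[14]
#7 0xa3→b10/s0 L1-HIT; vc=[14]
#8 0x2b→b2/s0 MISS; vc=[14,10]
#9 0xe6→b14/s0 VC-HIT; vc=[2,10]

MISSES = 3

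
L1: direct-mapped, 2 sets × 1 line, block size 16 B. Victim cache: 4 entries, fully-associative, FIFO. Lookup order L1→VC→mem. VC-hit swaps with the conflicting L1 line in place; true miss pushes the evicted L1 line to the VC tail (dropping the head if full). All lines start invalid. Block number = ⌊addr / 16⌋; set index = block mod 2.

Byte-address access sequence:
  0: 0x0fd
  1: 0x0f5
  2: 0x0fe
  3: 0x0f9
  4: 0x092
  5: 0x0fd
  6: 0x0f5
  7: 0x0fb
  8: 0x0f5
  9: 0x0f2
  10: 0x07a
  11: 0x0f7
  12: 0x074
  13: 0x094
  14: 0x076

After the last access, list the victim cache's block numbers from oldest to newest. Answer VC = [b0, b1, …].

VC = [9, 15]

#0 0xfd→b15/s1 MISS; vc=[]
#1 0xf5→b15/s1 L1-HIT; vc=[]
#2 0xfe→b15/s1 L1-HIT; vc=[]
#3 0xf9→b15/s1 L1-HIT; vc=[]
#4 0x92→b9/s1 MISS; vc=[15]
#5 0xfd→b15/s1 VC-HIT; vc=[9]
#6 0xf5→b15/s1 L1-HIT; vc=[9]
#7 0xfb→b15/s1 L1-HIT; vc=[9]
#8 0xf5→b15/s1 L1-HIT; vc=[9]
#9 0xf2→b15/s1 L1-HIT; vc=[9]
#10 0x7a→b7/s1 MISS; vc=[9,15]
#11 0xf7→b15/s1 VC-HIT; vc=[9,7]
#12 0x74→b7/s1 VC-HIT; vc=[9,15]
#13 0x94→b9/s1 VC-HIT; vc=[7,15]
#14 0x76→b7/s1 VC-HIT; vc=[9,15]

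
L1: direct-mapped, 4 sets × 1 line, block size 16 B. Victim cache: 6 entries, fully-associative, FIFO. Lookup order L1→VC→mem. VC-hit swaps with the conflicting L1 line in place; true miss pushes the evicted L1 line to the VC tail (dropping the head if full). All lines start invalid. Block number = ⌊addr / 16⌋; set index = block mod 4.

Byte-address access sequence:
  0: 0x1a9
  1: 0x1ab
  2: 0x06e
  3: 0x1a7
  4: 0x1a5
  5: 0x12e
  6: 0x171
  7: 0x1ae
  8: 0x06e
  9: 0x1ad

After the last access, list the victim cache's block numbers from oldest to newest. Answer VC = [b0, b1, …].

VC = [6, 18]

#0 0x1a9→b26/s2 MISS; vc=[]
#1 0x1ab→b26/s2 L1-HIT; vc=[]
#2 0x6e→b6/s2 MISS; vc=[26]
#3 0x1a7→b26/s2 VC-HIT; vc=[6]
#4 0x1a5→b26/s2 L1-HIT; vc=[6]
#5 0x12e→b18/s2 MISS; vc=[6,26]
#6 0x171→b23/s3 MISS; vc=[6,26]
#7 0x1ae→b26/s2 VC-HIT; vc=[6,18]
#8 0x6e→b6/s2 VC-HIT; vc=[26,18]
#9 0x1ad→b26/s2 VC-HIT; vc=[6,18]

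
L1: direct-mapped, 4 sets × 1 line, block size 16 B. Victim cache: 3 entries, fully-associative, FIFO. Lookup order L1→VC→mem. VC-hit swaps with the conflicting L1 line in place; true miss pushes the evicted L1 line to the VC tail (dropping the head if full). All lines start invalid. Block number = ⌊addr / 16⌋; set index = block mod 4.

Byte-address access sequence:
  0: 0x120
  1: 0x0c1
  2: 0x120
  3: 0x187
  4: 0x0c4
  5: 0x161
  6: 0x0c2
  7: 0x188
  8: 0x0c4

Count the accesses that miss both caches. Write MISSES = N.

  [0] addr=0x120 blk=18 s=2: MISS | VC []
  [1] addr=0xc1 blk=12 s=0: MISS | VC []
  [2] addr=0x120 blk=18 s=2: L1-HIT | VC []
  [3] addr=0x187 blk=24 s=0: MISS | VC [12]
  [4] addr=0xc4 blk=12 s=0: VC-HIT | VC [24]
  [5] addr=0x161 blk=22 s=2: MISS | VC [24, 18]
  [6] addr=0xc2 blk=12 s=0: L1-HIT | VC [24, 18]
  [7] addr=0x188 blk=24 s=0: VC-HIT | VC [12, 18]
  [8] addr=0xc4 blk=12 s=0: VC-HIT | VC [24, 18]

MISSES = 4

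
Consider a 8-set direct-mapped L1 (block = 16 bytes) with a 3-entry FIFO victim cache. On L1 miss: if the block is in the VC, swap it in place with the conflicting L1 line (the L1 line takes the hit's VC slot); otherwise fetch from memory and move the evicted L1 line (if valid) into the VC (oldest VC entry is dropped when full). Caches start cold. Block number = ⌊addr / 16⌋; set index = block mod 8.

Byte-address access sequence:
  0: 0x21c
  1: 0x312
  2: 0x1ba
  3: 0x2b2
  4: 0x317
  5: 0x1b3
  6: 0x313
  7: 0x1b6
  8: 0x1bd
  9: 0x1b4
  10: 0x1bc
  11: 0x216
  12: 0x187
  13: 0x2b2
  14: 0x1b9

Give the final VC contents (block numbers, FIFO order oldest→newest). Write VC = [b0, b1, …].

0: 0x21c (blk 33, set 1) → MISS  vc=[]
1: 0x312 (blk 49, set 1) → MISS  vc=[33]
2: 0x1ba (blk 27, set 3) → MISS  vc=[33]
3: 0x2b2 (blk 43, set 3) → MISS  vc=[33, 27]
4: 0x317 (blk 49, set 1) → L1-HIT  vc=[33, 27]
5: 0x1b3 (blk 27, set 3) → VC-HIT  vc=[33, 43]
6: 0x313 (blk 49, set 1) → L1-HIT  vc=[33, 43]
7: 0x1b6 (blk 27, set 3) → L1-HIT  vc=[33, 43]
8: 0x1bd (blk 27, set 3) → L1-HIT  vc=[33, 43]
9: 0x1b4 (blk 27, set 3) → L1-HIT  vc=[33, 43]
10: 0x1bc (blk 27, set 3) → L1-HIT  vc=[33, 43]
11: 0x216 (blk 33, set 1) → VC-HIT  vc=[49, 43]
12: 0x187 (blk 24, set 0) → MISS  vc=[49, 43]
13: 0x2b2 (blk 43, set 3) → VC-HIT  vc=[49, 27]
14: 0x1b9 (blk 27, set 3) → VC-HIT  vc=[49, 43]

VC = [49, 43]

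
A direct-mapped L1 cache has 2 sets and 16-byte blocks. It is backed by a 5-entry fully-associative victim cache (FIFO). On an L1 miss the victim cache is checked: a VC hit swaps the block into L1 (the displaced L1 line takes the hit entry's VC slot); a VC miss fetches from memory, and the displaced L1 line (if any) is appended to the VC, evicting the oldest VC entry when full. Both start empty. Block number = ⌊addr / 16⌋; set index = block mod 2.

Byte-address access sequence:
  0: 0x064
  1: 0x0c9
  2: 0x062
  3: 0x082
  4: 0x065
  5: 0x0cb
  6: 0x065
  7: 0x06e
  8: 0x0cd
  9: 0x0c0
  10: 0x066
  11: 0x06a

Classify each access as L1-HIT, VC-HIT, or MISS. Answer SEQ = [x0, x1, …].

SEQ = [MISS, MISS, VC-HIT, MISS, VC-HIT, VC-HIT, VC-HIT, L1-HIT, VC-HIT, L1-HIT, VC-HIT, L1-HIT]

  [0] addr=0x64 blk=6 s=0: MISS | VC []
  [1] addr=0xc9 blk=12 s=0: MISS | VC [6]
  [2] addr=0x62 blk=6 s=0: VC-HIT | VC [12]
  [3] addr=0x82 blk=8 s=0: MISS | VC [12, 6]
  [4] addr=0x65 blk=6 s=0: VC-HIT | VC [12, 8]
  [5] addr=0xcb blk=12 s=0: VC-HIT | VC [6, 8]
  [6] addr=0x65 blk=6 s=0: VC-HIT | VC [12, 8]
  [7] addr=0x6e blk=6 s=0: L1-HIT | VC [12, 8]
  [8] addr=0xcd blk=12 s=0: VC-HIT | VC [6, 8]
  [9] addr=0xc0 blk=12 s=0: L1-HIT | VC [6, 8]
  [10] addr=0x66 blk=6 s=0: VC-HIT | VC [12, 8]
  [11] addr=0x6a blk=6 s=0: L1-HIT | VC [12, 8]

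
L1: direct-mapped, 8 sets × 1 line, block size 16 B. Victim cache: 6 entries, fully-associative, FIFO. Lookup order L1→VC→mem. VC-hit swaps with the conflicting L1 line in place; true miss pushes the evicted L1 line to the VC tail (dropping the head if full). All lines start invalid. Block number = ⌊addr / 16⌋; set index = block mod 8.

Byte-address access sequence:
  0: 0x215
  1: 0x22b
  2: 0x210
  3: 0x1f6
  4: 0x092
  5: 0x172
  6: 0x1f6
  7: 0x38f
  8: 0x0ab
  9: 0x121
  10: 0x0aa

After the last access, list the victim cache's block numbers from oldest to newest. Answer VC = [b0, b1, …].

VC = [33, 23, 34, 18]

0: 0x215 (blk 33, set 1) → MISS  vc=[]
1: 0x22b (blk 34, set 2) → MISS  vc=[]
2: 0x210 (blk 33, set 1) → L1-HIT  vc=[]
3: 0x1f6 (blk 31, set 7) → MISS  vc=[]
4: 0x92 (blk 9, set 1) → MISS  vc=[33]
5: 0x172 (blk 23, set 7) → MISS  vc=[33, 31]
6: 0x1f6 (blk 31, set 7) → VC-HIT  vc=[33, 23]
7: 0x38f (blk 56, set 0) → MISS  vc=[33, 23]
8: 0xab (blk 10, set 2) → MISS  vc=[33, 23, 34]
9: 0x121 (blk 18, set 2) → MISS  vc=[33, 23, 34, 10]
10: 0xaa (blk 10, set 2) → VC-HIT  vc=[33, 23, 34, 18]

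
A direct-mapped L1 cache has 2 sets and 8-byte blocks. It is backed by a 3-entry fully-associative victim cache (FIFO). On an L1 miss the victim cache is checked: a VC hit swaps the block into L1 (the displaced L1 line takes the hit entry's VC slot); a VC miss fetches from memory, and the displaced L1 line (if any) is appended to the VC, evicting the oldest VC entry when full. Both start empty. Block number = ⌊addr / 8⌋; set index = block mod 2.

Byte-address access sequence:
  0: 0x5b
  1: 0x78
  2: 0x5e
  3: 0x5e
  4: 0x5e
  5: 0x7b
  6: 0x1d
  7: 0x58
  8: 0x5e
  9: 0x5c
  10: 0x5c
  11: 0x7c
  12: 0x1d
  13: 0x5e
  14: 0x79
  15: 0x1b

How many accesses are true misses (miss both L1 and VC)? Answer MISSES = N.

MISSES = 3

  [0] addr=0x5b blk=11 s=1: MISS | VC []
  [1] addr=0x78 blk=15 s=1: MISS | VC [11]
  [2] addr=0x5e blk=11 s=1: VC-HIT | VC [15]
  [3] addr=0x5e blk=11 s=1: L1-HIT | VC [15]
  [4] addr=0x5e blk=11 s=1: L1-HIT | VC [15]
  [5] addr=0x7b blk=15 s=1: VC-HIT | VC [11]
  [6] addr=0x1d blk=3 s=1: MISS | VC [11, 15]
  [7] addr=0x58 blk=11 s=1: VC-HIT | VC [3, 15]
  [8] addr=0x5e blk=11 s=1: L1-HIT | VC [3, 15]
  [9] addr=0x5c blk=11 s=1: L1-HIT | VC [3, 15]
  [10] addr=0x5c blk=11 s=1: L1-HIT | VC [3, 15]
  [11] addr=0x7c blk=15 s=1: VC-HIT | VC [3, 11]
  [12] addr=0x1d blk=3 s=1: VC-HIT | VC [15, 11]
  [13] addr=0x5e blk=11 s=1: VC-HIT | VC [15, 3]
  [14] addr=0x79 blk=15 s=1: VC-HIT | VC [11, 3]
  [15] addr=0x1b blk=3 s=1: VC-HIT | VC [11, 15]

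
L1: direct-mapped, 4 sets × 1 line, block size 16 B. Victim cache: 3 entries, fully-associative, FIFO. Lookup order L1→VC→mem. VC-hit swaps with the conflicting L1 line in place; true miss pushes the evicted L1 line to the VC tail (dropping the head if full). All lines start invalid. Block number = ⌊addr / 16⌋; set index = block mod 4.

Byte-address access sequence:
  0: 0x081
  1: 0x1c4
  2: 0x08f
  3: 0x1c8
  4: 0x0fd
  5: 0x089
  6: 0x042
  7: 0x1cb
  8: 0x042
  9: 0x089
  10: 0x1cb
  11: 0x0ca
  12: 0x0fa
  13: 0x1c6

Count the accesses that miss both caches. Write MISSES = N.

MISSES = 5

#0 0x81→b8/s0 MISS; vc=[]
#1 0x1c4→b28/s0 MISS; vc=[8]
#2 0x8f→b8/s0 VC-HIT; vc=[28]
#3 0x1c8→b28/s0 VC-HIT; vc=[8]
#4 0xfd→b15/s3 MISS; vc=[8]
#5 0x89→b8/s0 VC-HIT; vc=[28]
#6 0x42→b4/s0 MISS; vc=[28,8]
#7 0x1cb→b28/s0 VC-HIT; vc=[4,8]
#8 0x42→b4/s0 VC-HIT; vc=[28,8]
#9 0x89→b8/s0 VC-HIT; vc=[28,4]
#10 0x1cb→b28/s0 VC-HIT; vc=[8,4]
#11 0xca→b12/s0 MISS; vc=[8,4,28]
#12 0xfa→b15/s3 L1-HIT; vc=[8,4,28]
#13 0x1c6→b28/s0 VC-HIT; vc=[8,4,12]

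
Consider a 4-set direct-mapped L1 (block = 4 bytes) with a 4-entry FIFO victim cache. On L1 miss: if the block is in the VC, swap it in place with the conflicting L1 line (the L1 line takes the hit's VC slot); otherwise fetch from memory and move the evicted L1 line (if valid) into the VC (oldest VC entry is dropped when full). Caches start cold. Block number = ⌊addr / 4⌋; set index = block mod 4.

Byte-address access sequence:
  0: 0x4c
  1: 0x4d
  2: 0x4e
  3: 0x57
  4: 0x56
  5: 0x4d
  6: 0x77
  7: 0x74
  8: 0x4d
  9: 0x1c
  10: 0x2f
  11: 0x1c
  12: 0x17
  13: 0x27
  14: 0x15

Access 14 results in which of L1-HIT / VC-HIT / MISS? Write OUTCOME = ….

#0 0x4c→b19/s3 MISS; vc=[]
#1 0x4d→b19/s3 L1-HIT; vc=[]
#2 0x4e→b19/s3 L1-HIT; vc=[]
#3 0x57→b21/s1 MISS; vc=[]
#4 0x56→b21/s1 L1-HIT; vc=[]
#5 0x4d→b19/s3 L1-HIT; vc=[]
#6 0x77→b29/s1 MISS; vc=[21]
#7 0x74→b29/s1 L1-HIT; vc=[21]
#8 0x4d→b19/s3 L1-HIT; vc=[21]
#9 0x1c→b7/s3 MISS; vc=[21,19]
#10 0x2f→b11/s3 MISS; vc=[21,19,7]
#11 0x1c→b7/s3 VC-HIT; vc=[21,19,11]
#12 0x17→b5/s1 MISS; vc=[21,19,11,29]
#13 0x27→b9/s1 MISS; vc=[19,11,29,5]
#14 0x15→b5/s1 VC-HIT; vc=[19,11,29,9]

OUTCOME = VC-HIT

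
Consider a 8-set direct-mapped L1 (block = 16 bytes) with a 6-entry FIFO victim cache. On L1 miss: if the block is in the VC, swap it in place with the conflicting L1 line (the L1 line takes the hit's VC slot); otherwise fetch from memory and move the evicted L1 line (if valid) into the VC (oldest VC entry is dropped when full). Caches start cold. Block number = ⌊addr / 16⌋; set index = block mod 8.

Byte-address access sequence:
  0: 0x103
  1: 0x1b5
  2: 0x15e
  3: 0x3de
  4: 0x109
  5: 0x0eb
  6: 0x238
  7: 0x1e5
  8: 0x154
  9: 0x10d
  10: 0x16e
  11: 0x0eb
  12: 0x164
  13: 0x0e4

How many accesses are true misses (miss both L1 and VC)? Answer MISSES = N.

MISSES = 8

  [0] addr=0x103 blk=16 s=0: MISS | VC []
  [1] addr=0x1b5 blk=27 s=3: MISS | VC []
  [2] addr=0x15e blk=21 s=5: MISS | VC []
  [3] addr=0x3de blk=61 s=5: MISS | VC [21]
  [4] addr=0x109 blk=16 s=0: L1-HIT | VC [21]
  [5] addr=0xeb blk=14 s=6: MISS | VC [21]
  [6] addr=0x238 blk=35 s=3: MISS | VC [21, 27]
  [7] addr=0x1e5 blk=30 s=6: MISS | VC [21, 27, 14]
  [8] addr=0x154 blk=21 s=5: VC-HIT | VC [61, 27, 14]
  [9] addr=0x10d blk=16 s=0: L1-HIT | VC [61, 27, 14]
  [10] addr=0x16e blk=22 s=6: MISS | VC [61, 27, 14, 30]
  [11] addr=0xeb blk=14 s=6: VC-HIT | VC [61, 27, 22, 30]
  [12] addr=0x164 blk=22 s=6: VC-HIT | VC [61, 27, 14, 30]
  [13] addr=0xe4 blk=14 s=6: VC-HIT | VC [61, 27, 22, 30]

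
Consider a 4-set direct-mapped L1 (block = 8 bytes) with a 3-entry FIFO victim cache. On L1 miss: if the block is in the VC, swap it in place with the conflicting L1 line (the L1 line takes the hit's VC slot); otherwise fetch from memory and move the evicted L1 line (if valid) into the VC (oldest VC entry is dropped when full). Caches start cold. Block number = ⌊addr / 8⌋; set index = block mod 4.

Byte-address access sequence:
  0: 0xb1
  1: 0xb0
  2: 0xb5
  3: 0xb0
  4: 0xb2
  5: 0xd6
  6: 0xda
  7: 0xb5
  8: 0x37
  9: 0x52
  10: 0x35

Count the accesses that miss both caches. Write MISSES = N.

MISSES = 5

#0 0xb1→b22/s2 MISS; vc=[]
#1 0xb0→b22/s2 L1-HIT; vc=[]
#2 0xb5→b22/s2 L1-HIT; vc=[]
#3 0xb0→b22/s2 L1-HIT; vc=[]
#4 0xb2→b22/s2 L1-HIT; vc=[]
#5 0xd6→b26/s2 MISS; vc=[22]
#6 0xda→b27/s3 MISS; vc=[22]
#7 0xb5→b22/s2 VC-HIT; vc=[26]
#8 0x37→b6/s2 MISS; vc=[26,22]
#9 0x52→b10/s2 MISS; vc=[26,22,6]
#10 0x35→b6/s2 VC-HIT; vc=[26,22,10]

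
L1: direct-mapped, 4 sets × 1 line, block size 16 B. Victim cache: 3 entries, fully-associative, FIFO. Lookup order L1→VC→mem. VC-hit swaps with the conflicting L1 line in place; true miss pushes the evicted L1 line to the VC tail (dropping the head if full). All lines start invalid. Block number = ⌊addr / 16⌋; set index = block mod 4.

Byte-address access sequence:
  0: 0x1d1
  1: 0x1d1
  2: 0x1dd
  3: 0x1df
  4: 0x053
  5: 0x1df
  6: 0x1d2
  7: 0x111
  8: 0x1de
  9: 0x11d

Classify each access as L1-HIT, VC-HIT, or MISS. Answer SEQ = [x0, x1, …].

SEQ = [MISS, L1-HIT, L1-HIT, L1-HIT, MISS, VC-HIT, L1-HIT, MISS, VC-HIT, VC-HIT]

  [0] addr=0x1d1 blk=29 s=1: MISS | VC []
  [1] addr=0x1d1 blk=29 s=1: L1-HIT | VC []
  [2] addr=0x1dd blk=29 s=1: L1-HIT | VC []
  [3] addr=0x1df blk=29 s=1: L1-HIT | VC []
  [4] addr=0x53 blk=5 s=1: MISS | VC [29]
  [5] addr=0x1df blk=29 s=1: VC-HIT | VC [5]
  [6] addr=0x1d2 blk=29 s=1: L1-HIT | VC [5]
  [7] addr=0x111 blk=17 s=1: MISS | VC [5, 29]
  [8] addr=0x1de blk=29 s=1: VC-HIT | VC [5, 17]
  [9] addr=0x11d blk=17 s=1: VC-HIT | VC [5, 29]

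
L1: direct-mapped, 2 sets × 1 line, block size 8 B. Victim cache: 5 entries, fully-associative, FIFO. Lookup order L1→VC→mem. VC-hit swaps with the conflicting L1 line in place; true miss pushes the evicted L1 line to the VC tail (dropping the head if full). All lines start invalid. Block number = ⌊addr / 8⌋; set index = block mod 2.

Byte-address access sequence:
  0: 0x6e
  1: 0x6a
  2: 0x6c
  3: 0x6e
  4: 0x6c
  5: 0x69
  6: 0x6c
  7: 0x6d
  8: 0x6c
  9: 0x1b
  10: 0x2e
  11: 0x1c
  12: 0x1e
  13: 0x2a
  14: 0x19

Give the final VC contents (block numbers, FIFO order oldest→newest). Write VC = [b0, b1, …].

0: 0x6e (blk 13, set 1) → MISS  vc=[]
1: 0x6a (blk 13, set 1) → L1-HIT  vc=[]
2: 0x6c (blk 13, set 1) → L1-HIT  vc=[]
3: 0x6e (blk 13, set 1) → L1-HIT  vc=[]
4: 0x6c (blk 13, set 1) → L1-HIT  vc=[]
5: 0x69 (blk 13, set 1) → L1-HIT  vc=[]
6: 0x6c (blk 13, set 1) → L1-HIT  vc=[]
7: 0x6d (blk 13, set 1) → L1-HIT  vc=[]
8: 0x6c (blk 13, set 1) → L1-HIT  vc=[]
9: 0x1b (blk 3, set 1) → MISS  vc=[13]
10: 0x2e (blk 5, set 1) → MISS  vc=[13, 3]
11: 0x1c (blk 3, set 1) → VC-HIT  vc=[13, 5]
12: 0x1e (blk 3, set 1) → L1-HIT  vc=[13, 5]
13: 0x2a (blk 5, set 1) → VC-HIT  vc=[13, 3]
14: 0x19 (blk 3, set 1) → VC-HIT  vc=[13, 5]

VC = [13, 5]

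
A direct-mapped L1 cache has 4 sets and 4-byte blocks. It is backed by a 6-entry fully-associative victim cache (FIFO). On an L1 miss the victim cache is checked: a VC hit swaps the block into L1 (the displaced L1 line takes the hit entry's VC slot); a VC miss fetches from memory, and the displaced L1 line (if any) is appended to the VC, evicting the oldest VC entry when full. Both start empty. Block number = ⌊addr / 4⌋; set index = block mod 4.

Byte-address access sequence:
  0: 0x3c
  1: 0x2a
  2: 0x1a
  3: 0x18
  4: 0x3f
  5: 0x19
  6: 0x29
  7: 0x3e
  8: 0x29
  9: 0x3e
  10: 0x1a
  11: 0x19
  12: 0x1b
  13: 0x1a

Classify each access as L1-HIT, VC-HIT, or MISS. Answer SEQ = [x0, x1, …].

#0 0x3c→b15/s3 MISS; vc=[]
#1 0x2a→b10/s2 MISS; vc=[]
#2 0x1a→b6/s2 MISS; vc=[10]
#3 0x18→b6/s2 L1-HIT; vc=[10]
#4 0x3f→b15/s3 L1-HIT; vc=[10]
#5 0x19→b6/s2 L1-HIT; vc=[10]
#6 0x29→b10/s2 VC-HIT; vc=[6]
#7 0x3e→b15/s3 L1-HIT; vc=[6]
#8 0x29→b10/s2 L1-HIT; vc=[6]
#9 0x3e→b15/s3 L1-HIT; vc=[6]
#10 0x1a→b6/s2 VC-HIT; vc=[10]
#11 0x19→b6/s2 L1-HIT; vc=[10]
#12 0x1b→b6/s2 L1-HIT; vc=[10]
#13 0x1a→b6/s2 L1-HIT; vc=[10]

SEQ = [MISS, MISS, MISS, L1-HIT, L1-HIT, L1-HIT, VC-HIT, L1-HIT, L1-HIT, L1-HIT, VC-HIT, L1-HIT, L1-HIT, L1-HIT]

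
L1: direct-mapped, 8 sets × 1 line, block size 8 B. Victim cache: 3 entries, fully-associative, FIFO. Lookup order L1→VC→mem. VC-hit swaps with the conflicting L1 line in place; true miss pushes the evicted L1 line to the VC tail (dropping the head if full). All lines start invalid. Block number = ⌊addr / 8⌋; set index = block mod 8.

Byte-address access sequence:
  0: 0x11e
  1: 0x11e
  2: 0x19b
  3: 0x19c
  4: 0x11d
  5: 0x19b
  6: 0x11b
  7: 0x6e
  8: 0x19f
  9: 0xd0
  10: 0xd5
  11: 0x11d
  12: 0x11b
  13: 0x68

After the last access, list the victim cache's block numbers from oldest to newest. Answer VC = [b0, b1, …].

VC = [51]

#0 0x11e→b35/s3 MISS; vc=[]
#1 0x11e→b35/s3 L1-HIT; vc=[]
#2 0x19b→b51/s3 MISS; vc=[35]
#3 0x19c→b51/s3 L1-HIT; vc=[35]
#4 0x11d→b35/s3 VC-HIT; vc=[51]
#5 0x19b→b51/s3 VC-HIT; vc=[35]
#6 0x11b→b35/s3 VC-HIT; vc=[51]
#7 0x6e→b13/s5 MISS; vc=[51]
#8 0x19f→b51/s3 VC-HIT; vc=[35]
#9 0xd0→b26/s2 MISS; vc=[35]
#10 0xd5→b26/s2 L1-HIT; vc=[35]
#11 0x11d→b35/s3 VC-HIT; vc=[51]
#12 0x11b→b35/s3 L1-HIT; vc=[51]
#13 0x68→b13/s5 L1-HIT; vc=[51]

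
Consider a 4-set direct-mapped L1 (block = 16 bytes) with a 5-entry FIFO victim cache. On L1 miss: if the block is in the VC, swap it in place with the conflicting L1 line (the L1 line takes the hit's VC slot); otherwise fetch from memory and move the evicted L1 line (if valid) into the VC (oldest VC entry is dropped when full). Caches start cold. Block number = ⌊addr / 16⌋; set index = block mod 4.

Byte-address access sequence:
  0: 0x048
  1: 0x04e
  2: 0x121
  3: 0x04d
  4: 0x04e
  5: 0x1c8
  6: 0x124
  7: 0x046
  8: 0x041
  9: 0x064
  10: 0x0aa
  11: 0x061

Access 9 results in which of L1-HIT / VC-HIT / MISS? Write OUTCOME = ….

OUTCOME = MISS

  [0] addr=0x48 blk=4 s=0: MISS | VC []
  [1] addr=0x4e blk=4 s=0: L1-HIT | VC []
  [2] addr=0x121 blk=18 s=2: MISS | VC []
  [3] addr=0x4d blk=4 s=0: L1-HIT | VC []
  [4] addr=0x4e blk=4 s=0: L1-HIT | VC []
  [5] addr=0x1c8 blk=28 s=0: MISS | VC [4]
  [6] addr=0x124 blk=18 s=2: L1-HIT | VC [4]
  [7] addr=0x46 blk=4 s=0: VC-HIT | VC [28]
  [8] addr=0x41 blk=4 s=0: L1-HIT | VC [28]
  [9] addr=0x64 blk=6 s=2: MISS | VC [28, 18]
  [10] addr=0xaa blk=10 s=2: MISS | VC [28, 18, 6]
  [11] addr=0x61 blk=6 s=2: VC-HIT | VC [28, 18, 10]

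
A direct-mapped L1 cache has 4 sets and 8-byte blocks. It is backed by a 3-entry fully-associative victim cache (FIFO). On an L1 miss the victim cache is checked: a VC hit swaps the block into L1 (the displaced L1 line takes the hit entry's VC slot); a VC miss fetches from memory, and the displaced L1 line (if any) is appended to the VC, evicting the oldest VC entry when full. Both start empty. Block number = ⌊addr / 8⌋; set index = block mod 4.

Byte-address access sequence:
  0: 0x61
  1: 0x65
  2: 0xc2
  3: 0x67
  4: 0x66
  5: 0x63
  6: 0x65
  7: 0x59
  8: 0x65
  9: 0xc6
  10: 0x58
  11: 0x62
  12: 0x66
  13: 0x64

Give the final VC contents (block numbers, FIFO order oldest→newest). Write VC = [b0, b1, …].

0: 0x61 (blk 12, set 0) → MISS  vc=[]
1: 0x65 (blk 12, set 0) → L1-HIT  vc=[]
2: 0xc2 (blk 24, set 0) → MISS  vc=[12]
3: 0x67 (blk 12, set 0) → VC-HIT  vc=[24]
4: 0x66 (blk 12, set 0) → L1-HIT  vc=[24]
5: 0x63 (blk 12, set 0) → L1-HIT  vc=[24]
6: 0x65 (blk 12, set 0) → L1-HIT  vc=[24]
7: 0x59 (blk 11, set 3) → MISS  vc=[24]
8: 0x65 (blk 12, set 0) → L1-HIT  vc=[24]
9: 0xc6 (blk 24, set 0) → VC-HIT  vc=[12]
10: 0x58 (blk 11, set 3) → L1-HIT  vc=[12]
11: 0x62 (blk 12, set 0) → VC-HIT  vc=[24]
12: 0x66 (blk 12, set 0) → L1-HIT  vc=[24]
13: 0x64 (blk 12, set 0) → L1-HIT  vc=[24]

VC = [24]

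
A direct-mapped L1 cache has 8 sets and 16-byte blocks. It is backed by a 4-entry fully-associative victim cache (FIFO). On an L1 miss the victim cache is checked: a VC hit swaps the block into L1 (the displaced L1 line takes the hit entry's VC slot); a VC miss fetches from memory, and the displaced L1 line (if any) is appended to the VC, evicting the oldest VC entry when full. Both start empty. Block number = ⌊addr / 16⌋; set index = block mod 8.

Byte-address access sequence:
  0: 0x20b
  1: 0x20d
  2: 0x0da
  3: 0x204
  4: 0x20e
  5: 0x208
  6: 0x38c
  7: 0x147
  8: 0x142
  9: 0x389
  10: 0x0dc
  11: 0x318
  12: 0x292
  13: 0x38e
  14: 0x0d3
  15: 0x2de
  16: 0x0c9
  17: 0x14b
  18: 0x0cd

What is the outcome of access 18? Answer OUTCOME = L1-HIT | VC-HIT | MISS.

0: 0x20b (blk 32, set 0) → MISS  vc=[]
1: 0x20d (blk 32, set 0) → L1-HIT  vc=[]
2: 0xda (blk 13, set 5) → MISS  vc=[]
3: 0x204 (blk 32, set 0) → L1-HIT  vc=[]
4: 0x20e (blk 32, set 0) → L1-HIT  vc=[]
5: 0x208 (blk 32, set 0) → L1-HIT  vc=[]
6: 0x38c (blk 56, set 0) → MISS  vc=[32]
7: 0x147 (blk 20, set 4) → MISS  vc=[32]
8: 0x142 (blk 20, set 4) → L1-HIT  vc=[32]
9: 0x389 (blk 56, set 0) → L1-HIT  vc=[32]
10: 0xdc (blk 13, set 5) → L1-HIT  vc=[32]
11: 0x318 (blk 49, set 1) → MISS  vc=[32]
12: 0x292 (blk 41, set 1) → MISS  vc=[32, 49]
13: 0x38e (blk 56, set 0) → L1-HIT  vc=[32, 49]
14: 0xd3 (blk 13, set 5) → L1-HIT  vc=[32, 49]
15: 0x2de (blk 45, set 5) → MISS  vc=[32, 49, 13]
16: 0xc9 (blk 12, set 4) → MISS  vc=[32, 49, 13, 20]
17: 0x14b (blk 20, set 4) → VC-HIT  vc=[32, 49, 13, 12]
18: 0xcd (blk 12, set 4) → VC-HIT  vc=[32, 49, 13, 20]

OUTCOME = VC-HIT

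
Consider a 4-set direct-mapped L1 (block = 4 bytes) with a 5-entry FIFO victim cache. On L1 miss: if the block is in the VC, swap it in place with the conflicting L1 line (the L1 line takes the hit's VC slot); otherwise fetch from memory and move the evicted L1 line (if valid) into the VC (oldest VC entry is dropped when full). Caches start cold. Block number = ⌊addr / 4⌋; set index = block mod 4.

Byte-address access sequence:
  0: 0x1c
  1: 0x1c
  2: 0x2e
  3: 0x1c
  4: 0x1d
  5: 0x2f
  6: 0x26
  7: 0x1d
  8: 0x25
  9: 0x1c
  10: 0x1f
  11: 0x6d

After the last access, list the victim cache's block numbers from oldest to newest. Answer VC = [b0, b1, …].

  [0] addr=0x1c blk=7 s=3: MISS | VC []
  [1] addr=0x1c blk=7 s=3: L1-HIT | VC []
  [2] addr=0x2e blk=11 s=3: MISS | VC [7]
  [3] addr=0x1c blk=7 s=3: VC-HIT | VC [11]
  [4] addr=0x1d blk=7 s=3: L1-HIT | VC [11]
  [5] addr=0x2f blk=11 s=3: VC-HIT | VC [7]
  [6] addr=0x26 blk=9 s=1: MISS | VC [7]
  [7] addr=0x1d blk=7 s=3: VC-HIT | VC [11]
  [8] addr=0x25 blk=9 s=1: L1-HIT | VC [11]
  [9] addr=0x1c blk=7 s=3: L1-HIT | VC [11]
  [10] addr=0x1f blk=7 s=3: L1-HIT | VC [11]
  [11] addr=0x6d blk=27 s=3: MISS | VC [11, 7]

VC = [11, 7]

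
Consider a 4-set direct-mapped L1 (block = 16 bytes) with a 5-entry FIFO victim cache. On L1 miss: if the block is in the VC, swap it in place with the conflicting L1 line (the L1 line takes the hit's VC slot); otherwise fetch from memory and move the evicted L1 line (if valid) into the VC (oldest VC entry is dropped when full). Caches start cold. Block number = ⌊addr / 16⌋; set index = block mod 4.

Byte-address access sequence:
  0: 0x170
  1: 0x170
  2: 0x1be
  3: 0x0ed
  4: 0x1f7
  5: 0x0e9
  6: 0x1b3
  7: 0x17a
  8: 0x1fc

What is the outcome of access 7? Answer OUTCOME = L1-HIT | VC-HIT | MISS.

  [0] addr=0x170 blk=23 s=3: MISS | VC []
  [1] addr=0x170 blk=23 s=3: L1-HIT | VC []
  [2] addr=0x1be blk=27 s=3: MISS | VC [23]
  [3] addr=0xed blk=14 s=2: MISS | VC [23]
  [4] addr=0x1f7 blk=31 s=3: MISS | VC [23, 27]
  [5] addr=0xe9 blk=14 s=2: L1-HIT | VC [23, 27]
  [6] addr=0x1b3 blk=27 s=3: VC-HIT | VC [23, 31]
  [7] addr=0x17a blk=23 s=3: VC-HIT | VC [27, 31]
  [8] addr=0x1fc blk=31 s=3: VC-HIT | VC [27, 23]

OUTCOME = VC-HIT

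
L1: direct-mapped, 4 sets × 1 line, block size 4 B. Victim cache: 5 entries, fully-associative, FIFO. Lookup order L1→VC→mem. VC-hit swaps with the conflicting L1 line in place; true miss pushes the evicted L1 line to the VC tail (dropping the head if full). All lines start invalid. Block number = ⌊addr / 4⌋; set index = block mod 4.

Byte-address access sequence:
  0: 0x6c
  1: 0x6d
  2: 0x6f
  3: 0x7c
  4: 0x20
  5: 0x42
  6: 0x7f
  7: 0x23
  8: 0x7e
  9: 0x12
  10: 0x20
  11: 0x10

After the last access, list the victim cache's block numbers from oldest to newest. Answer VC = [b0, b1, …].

#0 0x6c→b27/s3 MISS; vc=[]
#1 0x6d→b27/s3 L1-HIT; vc=[]
#2 0x6f→b27/s3 L1-HIT; vc=[]
#3 0x7c→b31/s3 MISS; vc=[27]
#4 0x20→b8/s0 MISS; vc=[27]
#5 0x42→b16/s0 MISS; vc=[27,8]
#6 0x7f→b31/s3 L1-HIT; vc=[27,8]
#7 0x23→b8/s0 VC-HIT; vc=[27,16]
#8 0x7e→b31/s3 L1-HIT; vc=[27,16]
#9 0x12→b4/s0 MISS; vc=[27,16,8]
#10 0x20→b8/s0 VC-HIT; vc=[27,16,4]
#11 0x10→b4/s0 VC-HIT; vc=[27,16,8]

VC = [27, 16, 8]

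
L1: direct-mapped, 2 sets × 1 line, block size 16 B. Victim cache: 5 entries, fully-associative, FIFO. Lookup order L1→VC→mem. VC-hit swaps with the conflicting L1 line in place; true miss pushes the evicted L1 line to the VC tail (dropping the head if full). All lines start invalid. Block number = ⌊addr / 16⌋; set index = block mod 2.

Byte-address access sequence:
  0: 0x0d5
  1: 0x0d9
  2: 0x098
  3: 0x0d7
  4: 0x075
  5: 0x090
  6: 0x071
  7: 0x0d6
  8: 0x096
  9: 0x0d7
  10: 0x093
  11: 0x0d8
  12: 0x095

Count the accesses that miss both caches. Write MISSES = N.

MISSES = 3

  [0] addr=0xd5 blk=13 s=1: MISS | VC []
  [1] addr=0xd9 blk=13 s=1: L1-HIT | VC []
  [2] addr=0x98 blk=9 s=1: MISS | VC [13]
  [3] addr=0xd7 blk=13 s=1: VC-HIT | VC [9]
  [4] addr=0x75 blk=7 s=1: MISS | VC [9, 13]
  [5] addr=0x90 blk=9 s=1: VC-HIT | VC [7, 13]
  [6] addr=0x71 blk=7 s=1: VC-HIT | VC [9, 13]
  [7] addr=0xd6 blk=13 s=1: VC-HIT | VC [9, 7]
  [8] addr=0x96 blk=9 s=1: VC-HIT | VC [13, 7]
  [9] addr=0xd7 blk=13 s=1: VC-HIT | VC [9, 7]
  [10] addr=0x93 blk=9 s=1: VC-HIT | VC [13, 7]
  [11] addr=0xd8 blk=13 s=1: VC-HIT | VC [9, 7]
  [12] addr=0x95 blk=9 s=1: VC-HIT | VC [13, 7]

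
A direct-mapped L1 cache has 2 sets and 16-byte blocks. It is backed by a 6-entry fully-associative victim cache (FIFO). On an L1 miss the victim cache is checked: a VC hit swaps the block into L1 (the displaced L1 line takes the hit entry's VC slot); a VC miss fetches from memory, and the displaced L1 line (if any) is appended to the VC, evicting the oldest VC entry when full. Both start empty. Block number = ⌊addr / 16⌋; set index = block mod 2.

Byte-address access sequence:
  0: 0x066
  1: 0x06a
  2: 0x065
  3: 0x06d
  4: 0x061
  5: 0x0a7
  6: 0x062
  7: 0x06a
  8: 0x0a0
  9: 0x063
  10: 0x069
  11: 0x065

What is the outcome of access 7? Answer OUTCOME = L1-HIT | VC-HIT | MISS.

#0 0x66→b6/s0 MISS; vc=[]
#1 0x6a→b6/s0 L1-HIT; vc=[]
#2 0x65→b6/s0 L1-HIT; vc=[]
#3 0x6d→b6/s0 L1-HIT; vc=[]
#4 0x61→b6/s0 L1-HIT; vc=[]
#5 0xa7→b10/s0 MISS; vc=[6]
#6 0x62→b6/s0 VC-HIT; vc=[10]
#7 0x6a→b6/s0 L1-HIT; vc=[10]
#8 0xa0→b10/s0 VC-HIT; vc=[6]
#9 0x63→b6/s0 VC-HIT; vc=[10]
#10 0x69→b6/s0 L1-HIT; vc=[10]
#11 0x65→b6/s0 L1-HIT; vc=[10]

OUTCOME = L1-HIT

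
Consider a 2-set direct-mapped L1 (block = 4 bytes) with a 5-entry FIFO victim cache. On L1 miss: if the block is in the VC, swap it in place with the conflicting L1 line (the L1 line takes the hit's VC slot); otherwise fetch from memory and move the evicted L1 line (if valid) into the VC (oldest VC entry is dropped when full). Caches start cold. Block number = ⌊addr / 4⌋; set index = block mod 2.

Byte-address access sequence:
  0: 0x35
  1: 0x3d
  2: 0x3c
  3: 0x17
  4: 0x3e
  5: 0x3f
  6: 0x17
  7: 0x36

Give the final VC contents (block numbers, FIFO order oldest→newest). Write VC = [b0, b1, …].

VC = [5, 15]

0: 0x35 (blk 13, set 1) → MISS  vc=[]
1: 0x3d (blk 15, set 1) → MISS  vc=[13]
2: 0x3c (blk 15, set 1) → L1-HIT  vc=[13]
3: 0x17 (blk 5, set 1) → MISS  vc=[13, 15]
4: 0x3e (blk 15, set 1) → VC-HIT  vc=[13, 5]
5: 0x3f (blk 15, set 1) → L1-HIT  vc=[13, 5]
6: 0x17 (blk 5, set 1) → VC-HIT  vc=[13, 15]
7: 0x36 (blk 13, set 1) → VC-HIT  vc=[5, 15]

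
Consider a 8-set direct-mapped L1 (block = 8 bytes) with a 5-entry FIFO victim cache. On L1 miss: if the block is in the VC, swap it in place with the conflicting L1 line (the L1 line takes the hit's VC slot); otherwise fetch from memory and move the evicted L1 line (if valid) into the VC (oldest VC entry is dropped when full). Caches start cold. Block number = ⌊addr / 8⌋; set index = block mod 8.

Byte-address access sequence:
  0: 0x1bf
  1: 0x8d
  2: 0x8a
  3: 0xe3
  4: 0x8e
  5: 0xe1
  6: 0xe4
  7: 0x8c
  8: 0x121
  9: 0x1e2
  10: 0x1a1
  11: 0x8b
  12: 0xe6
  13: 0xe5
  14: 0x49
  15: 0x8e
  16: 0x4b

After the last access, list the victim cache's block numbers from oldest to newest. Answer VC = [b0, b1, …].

VC = [52, 36, 60, 17]

#0 0x1bf→b55/s7 MISS; vc=[]
#1 0x8d→b17/s1 MISS; vc=[]
#2 0x8a→b17/s1 L1-HIT; vc=[]
#3 0xe3→b28/s4 MISS; vc=[]
#4 0x8e→b17/s1 L1-HIT; vc=[]
#5 0xe1→b28/s4 L1-HIT; vc=[]
#6 0xe4→b28/s4 L1-HIT; vc=[]
#7 0x8c→b17/s1 L1-HIT; vc=[]
#8 0x121→b36/s4 MISS; vc=[28]
#9 0x1e2→b60/s4 MISS; vc=[28,36]
#10 0x1a1→b52/s4 MISS; vc=[28,36,60]
#11 0x8b→b17/s1 L1-HIT; vc=[28,36,60]
#12 0xe6→b28/s4 VC-HIT; vc=[52,36,60]
#13 0xe5→b28/s4 L1-HIT; vc=[52,36,60]
#14 0x49→b9/s1 MISS; vc=[52,36,60,17]
#15 0x8e→b17/s1 VC-HIT; vc=[52,36,60,9]
#16 0x4b→b9/s1 VC-HIT; vc=[52,36,60,17]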